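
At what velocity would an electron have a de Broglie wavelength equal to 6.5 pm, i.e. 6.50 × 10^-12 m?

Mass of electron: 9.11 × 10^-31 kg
1.12 × 10^8 m/s

From λ = h/(mv), solve for v:

v = h/(mλ)
v = (6.626 × 10^-34 J·s) / (9.11 × 10^-31 kg × 6.50 × 10^-12 m)
v = 1.12 × 10^8 m/s

Note: This velocity is 37.3% of the speed of light, so relativistic corrections would be needed for a more accurate calculation.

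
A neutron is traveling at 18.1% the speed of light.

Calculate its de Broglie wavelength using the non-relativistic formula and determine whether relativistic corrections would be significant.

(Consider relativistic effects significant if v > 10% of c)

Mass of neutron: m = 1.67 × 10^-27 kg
Yes, relativistic corrections are needed.

Using the non-relativistic de Broglie formula λ = h/(mv):

v = 18.1% × c = 5.426 × 10^7 m/s

λ = h/(mv)
λ = (6.626 × 10^-34 J·s) / (1.67 × 10^-27 kg × 5.426 × 10^7 m/s)
λ = 7.31 × 10^-15 m

Since v = 18.1% of c > 10% of c, relativistic corrections ARE significant and the actual wavelength would differ from this non-relativistic estimate.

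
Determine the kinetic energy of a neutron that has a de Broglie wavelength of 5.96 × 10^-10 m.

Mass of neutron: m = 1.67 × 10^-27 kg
3.70 × 10^-22 J (or 2.31 × 10^-3 eV)

From λ = h/√(2mKE), we solve for KE:

λ² = h²/(2mKE)
KE = h²/(2mλ²)
KE = (6.626 × 10^-34 J·s)² / (2 × 1.67 × 10^-27 kg × (5.96 × 10^-10 m)²)
KE = 3.70 × 10^-22 J
KE = 2.31 × 10^-3 eV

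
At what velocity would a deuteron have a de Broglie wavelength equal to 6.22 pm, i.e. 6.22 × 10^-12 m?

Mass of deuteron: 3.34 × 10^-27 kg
3.19 × 10^4 m/s

From λ = h/(mv), solve for v:

v = h/(mλ)
v = (6.626 × 10^-34 J·s) / (3.34 × 10^-27 kg × 6.22 × 10^-12 m)
v = 3.19 × 10^4 m/s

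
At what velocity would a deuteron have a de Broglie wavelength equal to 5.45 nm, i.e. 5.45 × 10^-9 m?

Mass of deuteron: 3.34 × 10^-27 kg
3.64 × 10^1 m/s

From λ = h/(mv), solve for v:

v = h/(mλ)
v = (6.626 × 10^-34 J·s) / (3.34 × 10^-27 kg × 5.45 × 10^-9 m)
v = 3.64 × 10^1 m/s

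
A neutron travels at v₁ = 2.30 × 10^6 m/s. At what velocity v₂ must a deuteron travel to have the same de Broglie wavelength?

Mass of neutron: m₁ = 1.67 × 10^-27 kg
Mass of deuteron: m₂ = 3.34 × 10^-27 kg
v₂ = 1.15 × 10^6 m/s

For equal de Broglie wavelengths: λ₁ = λ₂

h/(m₁v₁) = h/(m₂v₂)
m₁v₁ = m₂v₂
v₂ = v₁ · (m₁/m₂)

v₂ = 2.30 × 10^6 m/s × (1.67 × 10^-27 kg / 3.34 × 10^-27 kg)
v₂ = 1.15 × 10^6 m/s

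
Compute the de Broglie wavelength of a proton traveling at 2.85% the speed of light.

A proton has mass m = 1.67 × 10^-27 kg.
4.64 × 10^-14 m

Using the de Broglie relation λ = h/(mv):

v = 2.85% × c = 8.544 × 10^6 m/s

λ = h/(mv)
λ = (6.626 × 10^-34 J·s) / (1.67 × 10^-27 kg × 8.544 × 10^6 m/s)
λ = 4.64 × 10^-14 m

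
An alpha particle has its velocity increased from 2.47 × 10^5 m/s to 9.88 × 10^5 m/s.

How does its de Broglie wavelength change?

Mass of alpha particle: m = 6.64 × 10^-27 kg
The wavelength decreases by a factor of 4.

Using λ = h/(mv):

Initial wavelength: λ₁ = h/(mv₁) = 4.04 × 10^-13 m
Final wavelength: λ₂ = h/(mv₂) = 1.01 × 10^-13 m

Since λ ∝ 1/v, when velocity increases by a factor of 4, the wavelength decreases by a factor of 4.

λ₂/λ₁ = v₁/v₂ = 1/4

The wavelength decreases by a factor of 4.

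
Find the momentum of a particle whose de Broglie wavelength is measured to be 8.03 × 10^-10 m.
8.25 × 10^-25 kg·m/s

From the de Broglie relation λ = h/p, we solve for p:

p = h/λ
p = (6.626 × 10^-34 J·s) / (8.03 × 10^-10 m)
p = 8.25 × 10^-25 kg·m/s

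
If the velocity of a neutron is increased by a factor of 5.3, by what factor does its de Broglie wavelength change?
The wavelength decreases by a factor of 5.3.

From λ = h/(mv), the wavelength is inversely proportional to velocity:

λ ∝ 1/v

If v → 5.3v, then λ → λ/5.3

When velocity is increased by a factor of 5.3, the wavelength decreases by a factor of 5.3.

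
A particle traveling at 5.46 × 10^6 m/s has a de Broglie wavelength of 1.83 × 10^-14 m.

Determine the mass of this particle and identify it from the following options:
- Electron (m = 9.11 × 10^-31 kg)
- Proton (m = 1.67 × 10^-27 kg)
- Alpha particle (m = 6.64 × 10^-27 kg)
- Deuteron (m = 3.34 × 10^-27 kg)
The particle is an alpha particle.

From λ = h/(mv), solve for mass:

m = h/(λv)
m = (6.626 × 10^-34 J·s) / (1.83 × 10^-14 m × 5.46 × 10^6 m/s)
m = 6.63 × 10^-27 kg

Comparing with the listed masses, this is closest to an alpha particle.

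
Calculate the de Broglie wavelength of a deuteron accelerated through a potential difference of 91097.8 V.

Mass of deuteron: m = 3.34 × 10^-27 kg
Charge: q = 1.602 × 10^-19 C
6.71 × 10^-14 m

When a particle is accelerated through voltage V, it gains kinetic energy KE = qV.

The de Broglie wavelength is then λ = h/√(2mqV):

λ = h/√(2mqV)
λ = (6.626 × 10^-34 J·s) / √(2 × 3.34 × 10^-27 kg × 1.602 × 10^-19 C × 91097.8 V)
λ = 6.71 × 10^-14 m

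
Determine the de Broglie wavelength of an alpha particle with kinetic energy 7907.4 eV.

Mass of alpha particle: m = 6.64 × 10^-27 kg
1.62 × 10^-13 m

Using λ = h/√(2mKE):

First convert KE to Joules: KE = 7907.4 eV = 1.267 × 10^-15 J

λ = h/√(2mKE)
λ = (6.626 × 10^-34 J·s) / √(2 × 6.64 × 10^-27 kg × 1.267 × 10^-15 J)
λ = 1.62 × 10^-13 m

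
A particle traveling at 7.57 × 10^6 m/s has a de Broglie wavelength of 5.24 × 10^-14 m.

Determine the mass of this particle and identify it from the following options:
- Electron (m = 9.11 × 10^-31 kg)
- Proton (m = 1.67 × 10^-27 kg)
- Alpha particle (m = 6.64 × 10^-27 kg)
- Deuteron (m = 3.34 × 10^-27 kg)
The particle is a proton.

From λ = h/(mv), solve for mass:

m = h/(λv)
m = (6.626 × 10^-34 J·s) / (5.24 × 10^-14 m × 7.57 × 10^6 m/s)
m = 1.67 × 10^-27 kg

Comparing with the listed masses, this is closest to a proton.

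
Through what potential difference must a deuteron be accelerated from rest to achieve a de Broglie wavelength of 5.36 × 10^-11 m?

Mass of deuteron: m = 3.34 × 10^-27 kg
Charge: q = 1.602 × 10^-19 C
1.43 × 10^-1 V

From λ = h/√(2mqV), we solve for V:

λ² = h²/(2mqV)
V = h²/(2mqλ²)
V = (6.626 × 10^-34 J·s)² / (2 × 3.34 × 10^-27 kg × 1.602 × 10^-19 C × (5.36 × 10^-11 m)²)
V = 1.43 × 10^-1 V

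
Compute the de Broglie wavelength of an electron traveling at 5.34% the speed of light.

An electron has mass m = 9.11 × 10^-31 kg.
4.54 × 10^-11 m

Using the de Broglie relation λ = h/(mv):

v = 5.34% × c = 1.601 × 10^7 m/s

λ = h/(mv)
λ = (6.626 × 10^-34 J·s) / (9.11 × 10^-31 kg × 1.601 × 10^7 m/s)
λ = 4.54 × 10^-11 m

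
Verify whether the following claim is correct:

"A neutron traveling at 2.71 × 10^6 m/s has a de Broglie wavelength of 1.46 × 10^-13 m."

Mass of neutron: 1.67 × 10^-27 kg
True

The claim is correct.

Using λ = h/(mv):
λ = (6.626 × 10^-34 J·s) / (1.67 × 10^-27 kg × 2.71 × 10^6 m/s)
λ = 1.46 × 10^-13 m

This matches the claimed value.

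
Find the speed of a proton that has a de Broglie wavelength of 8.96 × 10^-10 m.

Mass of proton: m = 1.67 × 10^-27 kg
4.43 × 10^2 m/s

From the de Broglie relation λ = h/(mv), we solve for v:

v = h/(mλ)
v = (6.626 × 10^-34 J·s) / (1.67 × 10^-27 kg × 8.96 × 10^-10 m)
v = 4.43 × 10^2 m/s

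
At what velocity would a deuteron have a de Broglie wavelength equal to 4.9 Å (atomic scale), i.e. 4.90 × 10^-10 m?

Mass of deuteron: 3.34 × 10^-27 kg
4.05 × 10^2 m/s

From λ = h/(mv), solve for v:

v = h/(mλ)
v = (6.626 × 10^-34 J·s) / (3.34 × 10^-27 kg × 4.90 × 10^-10 m)
v = 4.05 × 10^2 m/s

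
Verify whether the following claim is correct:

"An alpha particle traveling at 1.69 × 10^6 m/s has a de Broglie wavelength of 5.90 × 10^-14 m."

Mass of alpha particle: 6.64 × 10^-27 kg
True

The claim is correct.

Using λ = h/(mv):
λ = (6.626 × 10^-34 J·s) / (6.64 × 10^-27 kg × 1.69 × 10^6 m/s)
λ = 5.90 × 10^-14 m

This matches the claimed value.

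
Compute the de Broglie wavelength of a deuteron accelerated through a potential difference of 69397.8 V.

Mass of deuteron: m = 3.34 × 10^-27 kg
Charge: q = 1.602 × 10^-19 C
7.69 × 10^-14 m

When a particle is accelerated through voltage V, it gains kinetic energy KE = qV.

The de Broglie wavelength is then λ = h/√(2mqV):

λ = h/√(2mqV)
λ = (6.626 × 10^-34 J·s) / √(2 × 3.34 × 10^-27 kg × 1.602 × 10^-19 C × 69397.8 V)
λ = 7.69 × 10^-14 m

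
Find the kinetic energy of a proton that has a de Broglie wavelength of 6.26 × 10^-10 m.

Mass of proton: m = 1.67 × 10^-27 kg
3.35 × 10^-22 J (or 2.09 × 10^-3 eV)

From λ = h/√(2mKE), we solve for KE:

λ² = h²/(2mKE)
KE = h²/(2mλ²)
KE = (6.626 × 10^-34 J·s)² / (2 × 1.67 × 10^-27 kg × (6.26 × 10^-10 m)²)
KE = 3.35 × 10^-22 J
KE = 2.09 × 10^-3 eV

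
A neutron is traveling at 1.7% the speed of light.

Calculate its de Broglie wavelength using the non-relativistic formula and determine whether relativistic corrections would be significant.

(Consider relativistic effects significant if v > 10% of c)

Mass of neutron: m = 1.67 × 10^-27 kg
No, relativistic corrections are not needed.

Using the non-relativistic de Broglie formula λ = h/(mv):

v = 1.7% × c = 5.096 × 10^6 m/s

λ = h/(mv)
λ = (6.626 × 10^-34 J·s) / (1.67 × 10^-27 kg × 5.096 × 10^6 m/s)
λ = 7.79 × 10^-14 m

Since v = 1.7% of c < 10% of c, relativistic corrections are NOT significant and this non-relativistic result is a good approximation.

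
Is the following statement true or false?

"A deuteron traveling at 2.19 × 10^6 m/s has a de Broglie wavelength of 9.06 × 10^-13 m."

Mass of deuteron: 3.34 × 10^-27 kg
False

The claim is incorrect.

Using λ = h/(mv):
λ = (6.626 × 10^-34 J·s) / (3.34 × 10^-27 kg × 2.19 × 10^6 m/s)
λ = 9.06 × 10^-14 m

The actual wavelength differs from the claimed 9.06 × 10^-13 m.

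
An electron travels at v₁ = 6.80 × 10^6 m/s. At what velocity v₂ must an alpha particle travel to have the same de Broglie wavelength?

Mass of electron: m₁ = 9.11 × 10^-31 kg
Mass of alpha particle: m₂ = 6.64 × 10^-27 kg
v₂ = 9.33 × 10^2 m/s

For equal de Broglie wavelengths: λ₁ = λ₂

h/(m₁v₁) = h/(m₂v₂)
m₁v₁ = m₂v₂
v₂ = v₁ · (m₁/m₂)

v₂ = 6.80 × 10^6 m/s × (9.11 × 10^-31 kg / 6.64 × 10^-27 kg)
v₂ = 9.33 × 10^2 m/s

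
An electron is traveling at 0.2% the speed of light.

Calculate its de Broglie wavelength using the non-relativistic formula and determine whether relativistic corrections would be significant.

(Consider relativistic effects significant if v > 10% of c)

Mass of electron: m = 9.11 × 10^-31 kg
No, relativistic corrections are not needed.

Using the non-relativistic de Broglie formula λ = h/(mv):

v = 0.2% × c = 5.996 × 10^5 m/s

λ = h/(mv)
λ = (6.626 × 10^-34 J·s) / (9.11 × 10^-31 kg × 5.996 × 10^5 m/s)
λ = 1.21 × 10^-9 m

Since v = 0.2% of c < 10% of c, relativistic corrections are NOT significant and this non-relativistic result is a good approximation.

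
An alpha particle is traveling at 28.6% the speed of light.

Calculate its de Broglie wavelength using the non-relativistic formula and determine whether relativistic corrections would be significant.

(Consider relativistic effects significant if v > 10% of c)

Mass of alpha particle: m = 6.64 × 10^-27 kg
Yes, relativistic corrections are needed.

Using the non-relativistic de Broglie formula λ = h/(mv):

v = 28.6% × c = 8.574 × 10^7 m/s

λ = h/(mv)
λ = (6.626 × 10^-34 J·s) / (6.64 × 10^-27 kg × 8.574 × 10^7 m/s)
λ = 1.16 × 10^-15 m

Since v = 28.6% of c > 10% of c, relativistic corrections ARE significant and the actual wavelength would differ from this non-relativistic estimate.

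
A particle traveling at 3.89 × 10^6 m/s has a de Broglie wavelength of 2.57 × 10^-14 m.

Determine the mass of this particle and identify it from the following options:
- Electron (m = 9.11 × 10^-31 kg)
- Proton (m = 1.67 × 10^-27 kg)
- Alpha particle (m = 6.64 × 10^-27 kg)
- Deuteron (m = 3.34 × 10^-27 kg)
The particle is an alpha particle.

From λ = h/(mv), solve for mass:

m = h/(λv)
m = (6.626 × 10^-34 J·s) / (2.57 × 10^-14 m × 3.89 × 10^6 m/s)
m = 6.63 × 10^-27 kg

Comparing with the listed masses, this is closest to an alpha particle.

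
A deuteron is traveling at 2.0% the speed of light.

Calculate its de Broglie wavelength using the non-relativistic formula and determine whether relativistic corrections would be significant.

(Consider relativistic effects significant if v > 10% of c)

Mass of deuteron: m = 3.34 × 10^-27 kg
No, relativistic corrections are not needed.

Using the non-relativistic de Broglie formula λ = h/(mv):

v = 2.0% × c = 5.996 × 10^6 m/s

λ = h/(mv)
λ = (6.626 × 10^-34 J·s) / (3.34 × 10^-27 kg × 5.996 × 10^6 m/s)
λ = 3.31 × 10^-14 m

Since v = 2.0% of c < 10% of c, relativistic corrections are NOT significant and this non-relativistic result is a good approximation.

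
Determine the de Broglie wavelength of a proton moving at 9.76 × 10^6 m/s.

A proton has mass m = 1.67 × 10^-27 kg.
4.07 × 10^-14 m

Using the de Broglie relation λ = h/(mv):

λ = h/(mv)
λ = (6.626 × 10^-34 J·s) / (1.67 × 10^-27 kg × 9.76 × 10^6 m/s)
λ = 4.07 × 10^-14 m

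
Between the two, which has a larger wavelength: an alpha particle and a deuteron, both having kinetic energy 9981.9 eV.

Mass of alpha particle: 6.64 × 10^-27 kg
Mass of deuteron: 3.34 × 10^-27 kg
The deuteron has the longer wavelength.

Using λ = h/√(2mKE):

For alpha particle: λ₁ = h/√(2m₁KE) = 1.44 × 10^-13 m
For deuteron: λ₂ = h/√(2m₂KE) = 2.03 × 10^-13 m

Since λ ∝ 1/√m at constant kinetic energy, the lighter particle has the longer wavelength.

The deuteron has the longer de Broglie wavelength.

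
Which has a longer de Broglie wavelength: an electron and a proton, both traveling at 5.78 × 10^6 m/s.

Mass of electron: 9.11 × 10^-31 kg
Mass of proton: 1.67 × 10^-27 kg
The electron has the longer wavelength.

Using λ = h/(mv), since both particles have the same velocity, the wavelength depends only on mass.

For electron: λ₁ = h/(m₁v) = 1.26 × 10^-10 m
For proton: λ₂ = h/(m₂v) = 6.86 × 10^-14 m

Since λ ∝ 1/m at constant velocity, the lighter particle has the longer wavelength.

The electron has the longer de Broglie wavelength.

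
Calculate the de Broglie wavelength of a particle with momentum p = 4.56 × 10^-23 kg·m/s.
1.45 × 10^-11 m

Using the de Broglie relation λ = h/p:

λ = h/p
λ = (6.626 × 10^-34 J·s) / (4.56 × 10^-23 kg·m/s)
λ = 1.45 × 10^-11 m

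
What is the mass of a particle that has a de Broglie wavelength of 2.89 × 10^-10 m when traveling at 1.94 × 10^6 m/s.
1.18 × 10^-30 kg

From the de Broglie relation λ = h/(mv), we solve for m:

m = h/(λv)
m = (6.626 × 10^-34 J·s) / (2.89 × 10^-10 m × 1.94 × 10^6 m/s)
m = 1.18 × 10^-30 kg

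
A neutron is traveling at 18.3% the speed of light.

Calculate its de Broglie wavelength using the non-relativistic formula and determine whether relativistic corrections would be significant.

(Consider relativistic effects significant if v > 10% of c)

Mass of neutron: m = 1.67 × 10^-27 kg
Yes, relativistic corrections are needed.

Using the non-relativistic de Broglie formula λ = h/(mv):

v = 18.3% × c = 5.486 × 10^7 m/s

λ = h/(mv)
λ = (6.626 × 10^-34 J·s) / (1.67 × 10^-27 kg × 5.486 × 10^7 m/s)
λ = 7.23 × 10^-15 m

Since v = 18.3% of c > 10% of c, relativistic corrections ARE significant and the actual wavelength would differ from this non-relativistic estimate.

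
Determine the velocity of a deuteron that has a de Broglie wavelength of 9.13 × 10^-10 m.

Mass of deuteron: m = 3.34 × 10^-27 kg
2.17 × 10^2 m/s

From the de Broglie relation λ = h/(mv), we solve for v:

v = h/(mλ)
v = (6.626 × 10^-34 J·s) / (3.34 × 10^-27 kg × 9.13 × 10^-10 m)
v = 2.17 × 10^2 m/s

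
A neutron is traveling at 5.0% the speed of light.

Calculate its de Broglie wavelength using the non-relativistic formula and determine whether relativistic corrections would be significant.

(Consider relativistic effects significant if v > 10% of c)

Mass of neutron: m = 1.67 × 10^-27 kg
No, relativistic corrections are not needed.

Using the non-relativistic de Broglie formula λ = h/(mv):

v = 5.0% × c = 1.499 × 10^7 m/s

λ = h/(mv)
λ = (6.626 × 10^-34 J·s) / (1.67 × 10^-27 kg × 1.499 × 10^7 m/s)
λ = 2.65 × 10^-14 m

Since v = 5.0% of c < 10% of c, relativistic corrections are NOT significant and this non-relativistic result is a good approximation.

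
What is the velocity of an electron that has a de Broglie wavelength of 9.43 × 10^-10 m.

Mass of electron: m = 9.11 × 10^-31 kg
7.71 × 10^5 m/s

From the de Broglie relation λ = h/(mv), we solve for v:

v = h/(mλ)
v = (6.626 × 10^-34 J·s) / (9.11 × 10^-31 kg × 9.43 × 10^-10 m)
v = 7.71 × 10^5 m/s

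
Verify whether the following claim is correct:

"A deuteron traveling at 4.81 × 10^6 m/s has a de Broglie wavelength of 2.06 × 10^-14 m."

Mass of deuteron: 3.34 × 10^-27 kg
False

The claim is incorrect.

Using λ = h/(mv):
λ = (6.626 × 10^-34 J·s) / (3.34 × 10^-27 kg × 4.81 × 10^6 m/s)
λ = 4.12 × 10^-14 m

The actual wavelength differs from the claimed 2.06 × 10^-14 m.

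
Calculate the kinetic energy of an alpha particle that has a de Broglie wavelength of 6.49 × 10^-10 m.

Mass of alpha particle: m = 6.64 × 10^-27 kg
7.85 × 10^-23 J (or 4.90 × 10^-4 eV)

From λ = h/√(2mKE), we solve for KE:

λ² = h²/(2mKE)
KE = h²/(2mλ²)
KE = (6.626 × 10^-34 J·s)² / (2 × 6.64 × 10^-27 kg × (6.49 × 10^-10 m)²)
KE = 7.85 × 10^-23 J
KE = 4.90 × 10^-4 eV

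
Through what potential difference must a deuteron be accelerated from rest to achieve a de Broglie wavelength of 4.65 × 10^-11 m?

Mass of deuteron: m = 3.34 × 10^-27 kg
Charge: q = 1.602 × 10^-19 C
1.90 × 10^-1 V

From λ = h/√(2mqV), we solve for V:

λ² = h²/(2mqV)
V = h²/(2mqλ²)
V = (6.626 × 10^-34 J·s)² / (2 × 3.34 × 10^-27 kg × 1.602 × 10^-19 C × (4.65 × 10^-11 m)²)
V = 1.90 × 10^-1 V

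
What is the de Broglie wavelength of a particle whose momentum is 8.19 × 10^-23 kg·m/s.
8.09 × 10^-12 m

Using the de Broglie relation λ = h/p:

λ = h/p
λ = (6.626 × 10^-34 J·s) / (8.19 × 10^-23 kg·m/s)
λ = 8.09 × 10^-12 m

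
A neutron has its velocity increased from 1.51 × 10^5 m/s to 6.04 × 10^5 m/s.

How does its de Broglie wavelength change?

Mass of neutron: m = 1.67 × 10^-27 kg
The wavelength decreases by a factor of 4.

Using λ = h/(mv):

Initial wavelength: λ₁ = h/(mv₁) = 2.63 × 10^-12 m
Final wavelength: λ₂ = h/(mv₂) = 6.57 × 10^-13 m

Since λ ∝ 1/v, when velocity increases by a factor of 4, the wavelength decreases by a factor of 4.

λ₂/λ₁ = v₁/v₂ = 1/4

The wavelength decreases by a factor of 4.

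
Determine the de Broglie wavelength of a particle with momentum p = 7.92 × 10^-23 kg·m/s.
8.37 × 10^-12 m

Using the de Broglie relation λ = h/p:

λ = h/p
λ = (6.626 × 10^-34 J·s) / (7.92 × 10^-23 kg·m/s)
λ = 8.37 × 10^-12 m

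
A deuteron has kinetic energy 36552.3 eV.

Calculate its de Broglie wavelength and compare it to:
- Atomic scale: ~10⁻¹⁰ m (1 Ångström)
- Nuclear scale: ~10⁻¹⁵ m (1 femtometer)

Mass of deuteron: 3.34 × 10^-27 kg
λ = 1.06 × 10^-13 m, which is between nuclear and atomic scales.

Using λ = h/√(2mKE):

KE = 36552.3 eV = 5.856 × 10^-15 J

λ = h/√(2mKE)
λ = (6.626 × 10^-34 J·s) / √(2 × 3.34 × 10^-27 kg × 5.856 × 10^-15 J)
λ = 1.06 × 10^-13 m

Comparison:
- Atomic scale (10⁻¹⁰ m): λ is 0.0011× this size
- Nuclear scale (10⁻¹⁵ m): λ is 1.1e+02× this size

The wavelength is between nuclear and atomic scales.

This wavelength is appropriate for probing atomic structure but too large for nuclear physics experiments.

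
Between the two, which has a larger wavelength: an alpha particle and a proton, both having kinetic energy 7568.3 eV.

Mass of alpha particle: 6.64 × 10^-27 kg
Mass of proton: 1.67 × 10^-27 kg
The proton has the longer wavelength.

Using λ = h/√(2mKE):

For alpha particle: λ₁ = h/√(2m₁KE) = 1.65 × 10^-13 m
For proton: λ₂ = h/√(2m₂KE) = 3.29 × 10^-13 m

Since λ ∝ 1/√m at constant kinetic energy, the lighter particle has the longer wavelength.

The proton has the longer de Broglie wavelength.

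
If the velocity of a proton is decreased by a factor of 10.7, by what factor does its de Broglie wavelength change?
The wavelength increases by a factor of 10.7.

From λ = h/(mv), the wavelength is inversely proportional to velocity:

λ ∝ 1/v

If v → v/10.7, then λ → 10.7λ

When velocity is decreased by a factor of 10.7, the wavelength increases by a factor of 10.7.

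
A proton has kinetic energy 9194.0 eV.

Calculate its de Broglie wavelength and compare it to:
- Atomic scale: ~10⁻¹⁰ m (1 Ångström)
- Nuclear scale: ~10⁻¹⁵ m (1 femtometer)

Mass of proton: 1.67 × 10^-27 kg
λ = 2.99 × 10^-13 m, which is between nuclear and atomic scales.

Using λ = h/√(2mKE):

KE = 9194.0 eV = 1.473 × 10^-15 J

λ = h/√(2mKE)
λ = (6.626 × 10^-34 J·s) / √(2 × 1.67 × 10^-27 kg × 1.473 × 10^-15 J)
λ = 2.99 × 10^-13 m

Comparison:
- Atomic scale (10⁻¹⁰ m): λ is 0.003× this size
- Nuclear scale (10⁻¹⁵ m): λ is 3e+02× this size

The wavelength is between nuclear and atomic scales.

This wavelength is appropriate for probing atomic structure but too large for nuclear physics experiments.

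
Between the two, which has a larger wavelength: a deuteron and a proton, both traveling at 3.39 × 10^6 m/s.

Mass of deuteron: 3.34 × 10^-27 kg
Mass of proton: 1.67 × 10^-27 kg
The proton has the longer wavelength.

Using λ = h/(mv), since both particles have the same velocity, the wavelength depends only on mass.

For deuteron: λ₁ = h/(m₁v) = 5.85 × 10^-14 m
For proton: λ₂ = h/(m₂v) = 1.17 × 10^-13 m

Since λ ∝ 1/m at constant velocity, the lighter particle has the longer wavelength.

The proton has the longer de Broglie wavelength.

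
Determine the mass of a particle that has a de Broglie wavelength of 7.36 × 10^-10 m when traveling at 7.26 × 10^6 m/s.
1.24 × 10^-31 kg

From the de Broglie relation λ = h/(mv), we solve for m:

m = h/(λv)
m = (6.626 × 10^-34 J·s) / (7.36 × 10^-10 m × 7.26 × 10^6 m/s)
m = 1.24 × 10^-31 kg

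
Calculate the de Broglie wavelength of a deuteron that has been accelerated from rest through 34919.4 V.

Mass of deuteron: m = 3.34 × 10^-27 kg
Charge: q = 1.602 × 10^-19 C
1.08 × 10^-13 m

When a particle is accelerated through voltage V, it gains kinetic energy KE = qV.

The de Broglie wavelength is then λ = h/√(2mqV):

λ = h/√(2mqV)
λ = (6.626 × 10^-34 J·s) / √(2 × 3.34 × 10^-27 kg × 1.602 × 10^-19 C × 34919.4 V)
λ = 1.08 × 10^-13 m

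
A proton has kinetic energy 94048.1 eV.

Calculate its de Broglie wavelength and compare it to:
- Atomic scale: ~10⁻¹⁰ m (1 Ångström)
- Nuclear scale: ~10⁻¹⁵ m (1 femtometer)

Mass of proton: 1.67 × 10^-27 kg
λ = 9.34 × 10^-14 m, which is between nuclear and atomic scales.

Using λ = h/√(2mKE):

KE = 94048.1 eV = 1.507 × 10^-14 J

λ = h/√(2mKE)
λ = (6.626 × 10^-34 J·s) / √(2 × 1.67 × 10^-27 kg × 1.507 × 10^-14 J)
λ = 9.34 × 10^-14 m

Comparison:
- Atomic scale (10⁻¹⁰ m): λ is 0.00093× this size
- Nuclear scale (10⁻¹⁵ m): λ is 93× this size

The wavelength is between nuclear and atomic scales.

This wavelength is appropriate for probing atomic structure but too large for nuclear physics experiments.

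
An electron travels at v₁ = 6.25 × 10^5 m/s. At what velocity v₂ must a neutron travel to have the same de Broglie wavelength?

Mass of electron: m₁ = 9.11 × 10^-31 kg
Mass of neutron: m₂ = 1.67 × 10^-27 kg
v₂ = 3.41 × 10^2 m/s

For equal de Broglie wavelengths: λ₁ = λ₂

h/(m₁v₁) = h/(m₂v₂)
m₁v₁ = m₂v₂
v₂ = v₁ · (m₁/m₂)

v₂ = 6.25 × 10^5 m/s × (9.11 × 10^-31 kg / 1.67 × 10^-27 kg)
v₂ = 3.41 × 10^2 m/s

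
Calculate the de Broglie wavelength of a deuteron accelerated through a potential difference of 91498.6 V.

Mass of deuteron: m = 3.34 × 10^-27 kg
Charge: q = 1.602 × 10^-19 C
6.70 × 10^-14 m

When a particle is accelerated through voltage V, it gains kinetic energy KE = qV.

The de Broglie wavelength is then λ = h/√(2mqV):

λ = h/√(2mqV)
λ = (6.626 × 10^-34 J·s) / √(2 × 3.34 × 10^-27 kg × 1.602 × 10^-19 C × 91498.6 V)
λ = 6.70 × 10^-14 m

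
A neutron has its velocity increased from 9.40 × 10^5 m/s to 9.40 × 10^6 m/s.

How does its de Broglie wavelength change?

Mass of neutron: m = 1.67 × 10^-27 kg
The wavelength decreases by a factor of 10.

Using λ = h/(mv):

Initial wavelength: λ₁ = h/(mv₁) = 4.22 × 10^-13 m
Final wavelength: λ₂ = h/(mv₂) = 4.22 × 10^-14 m

Since λ ∝ 1/v, when velocity increases by a factor of 10, the wavelength decreases by a factor of 10.

λ₂/λ₁ = v₁/v₂ = 1/10

The wavelength decreases by a factor of 10.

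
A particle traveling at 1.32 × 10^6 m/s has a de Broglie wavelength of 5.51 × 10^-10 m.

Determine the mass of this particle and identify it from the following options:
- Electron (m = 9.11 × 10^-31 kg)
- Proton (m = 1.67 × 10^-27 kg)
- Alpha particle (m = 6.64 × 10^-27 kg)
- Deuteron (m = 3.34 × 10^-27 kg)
The particle is an electron.

From λ = h/(mv), solve for mass:

m = h/(λv)
m = (6.626 × 10^-34 J·s) / (5.51 × 10^-10 m × 1.32 × 10^6 m/s)
m = 9.11 × 10^-31 kg

Comparing with the listed masses, this is closest to an electron.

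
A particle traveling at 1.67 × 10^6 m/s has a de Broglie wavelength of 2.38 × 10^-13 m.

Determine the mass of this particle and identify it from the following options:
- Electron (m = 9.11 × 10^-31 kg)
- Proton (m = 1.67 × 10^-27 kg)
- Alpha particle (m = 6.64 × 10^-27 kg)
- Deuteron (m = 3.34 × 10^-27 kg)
The particle is a proton.

From λ = h/(mv), solve for mass:

m = h/(λv)
m = (6.626 × 10^-34 J·s) / (2.38 × 10^-13 m × 1.67 × 10^6 m/s)
m = 1.67 × 10^-27 kg

Comparing with the listed masses, this is closest to a proton.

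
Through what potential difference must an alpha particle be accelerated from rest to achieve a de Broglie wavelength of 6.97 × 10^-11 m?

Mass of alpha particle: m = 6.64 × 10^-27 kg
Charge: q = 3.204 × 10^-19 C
2.12 × 10^-2 V

From λ = h/√(2mqV), we solve for V:

λ² = h²/(2mqV)
V = h²/(2mqλ²)
V = (6.626 × 10^-34 J·s)² / (2 × 6.64 × 10^-27 kg × 3.204 × 10^-19 C × (6.97 × 10^-11 m)²)
V = 2.12 × 10^-2 V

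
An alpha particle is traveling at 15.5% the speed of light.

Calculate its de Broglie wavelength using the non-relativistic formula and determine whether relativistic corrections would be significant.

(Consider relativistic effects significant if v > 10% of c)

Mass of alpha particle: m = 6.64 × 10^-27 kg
Yes, relativistic corrections are needed.

Using the non-relativistic de Broglie formula λ = h/(mv):

v = 15.5% × c = 4.647 × 10^7 m/s

λ = h/(mv)
λ = (6.626 × 10^-34 J·s) / (6.64 × 10^-27 kg × 4.647 × 10^7 m/s)
λ = 2.15 × 10^-15 m

Since v = 15.5% of c > 10% of c, relativistic corrections ARE significant and the actual wavelength would differ from this non-relativistic estimate.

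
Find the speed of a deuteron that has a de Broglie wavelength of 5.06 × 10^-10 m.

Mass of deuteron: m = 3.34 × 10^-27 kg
3.92 × 10^2 m/s

From the de Broglie relation λ = h/(mv), we solve for v:

v = h/(mλ)
v = (6.626 × 10^-34 J·s) / (3.34 × 10^-27 kg × 5.06 × 10^-10 m)
v = 3.92 × 10^2 m/s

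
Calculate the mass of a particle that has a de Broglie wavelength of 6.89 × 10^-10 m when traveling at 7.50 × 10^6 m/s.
1.28 × 10^-31 kg

From the de Broglie relation λ = h/(mv), we solve for m:

m = h/(λv)
m = (6.626 × 10^-34 J·s) / (6.89 × 10^-10 m × 7.50 × 10^6 m/s)
m = 1.28 × 10^-31 kg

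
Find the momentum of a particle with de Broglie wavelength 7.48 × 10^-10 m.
8.86 × 10^-25 kg·m/s

From the de Broglie relation λ = h/p, we solve for p:

p = h/λ
p = (6.626 × 10^-34 J·s) / (7.48 × 10^-10 m)
p = 8.86 × 10^-25 kg·m/s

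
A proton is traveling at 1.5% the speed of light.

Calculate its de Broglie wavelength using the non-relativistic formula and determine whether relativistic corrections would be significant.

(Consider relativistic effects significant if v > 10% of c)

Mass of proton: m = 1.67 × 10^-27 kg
No, relativistic corrections are not needed.

Using the non-relativistic de Broglie formula λ = h/(mv):

v = 1.5% × c = 4.497 × 10^6 m/s

λ = h/(mv)
λ = (6.626 × 10^-34 J·s) / (1.67 × 10^-27 kg × 4.497 × 10^6 m/s)
λ = 8.82 × 10^-14 m

Since v = 1.5% of c < 10% of c, relativistic corrections are NOT significant and this non-relativistic result is a good approximation.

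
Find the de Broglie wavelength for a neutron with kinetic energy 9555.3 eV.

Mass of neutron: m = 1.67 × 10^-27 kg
2.93 × 10^-13 m

Using λ = h/√(2mKE):

First convert KE to Joules: KE = 9555.3 eV = 1.531 × 10^-15 J

λ = h/√(2mKE)
λ = (6.626 × 10^-34 J·s) / √(2 × 1.67 × 10^-27 kg × 1.531 × 10^-15 J)
λ = 2.93 × 10^-13 m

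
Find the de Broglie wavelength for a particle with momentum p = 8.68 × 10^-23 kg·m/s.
7.63 × 10^-12 m

Using the de Broglie relation λ = h/p:

λ = h/p
λ = (6.626 × 10^-34 J·s) / (8.68 × 10^-23 kg·m/s)
λ = 7.63 × 10^-12 m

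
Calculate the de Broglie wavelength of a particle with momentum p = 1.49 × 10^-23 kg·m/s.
4.45 × 10^-11 m

Using the de Broglie relation λ = h/p:

λ = h/p
λ = (6.626 × 10^-34 J·s) / (1.49 × 10^-23 kg·m/s)
λ = 4.45 × 10^-11 m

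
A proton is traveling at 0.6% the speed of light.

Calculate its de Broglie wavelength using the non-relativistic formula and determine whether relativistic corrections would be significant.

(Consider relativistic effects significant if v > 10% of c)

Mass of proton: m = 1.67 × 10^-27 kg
No, relativistic corrections are not needed.

Using the non-relativistic de Broglie formula λ = h/(mv):

v = 0.6% × c = 1.799 × 10^6 m/s

λ = h/(mv)
λ = (6.626 × 10^-34 J·s) / (1.67 × 10^-27 kg × 1.799 × 10^6 m/s)
λ = 2.21 × 10^-13 m

Since v = 0.6% of c < 10% of c, relativistic corrections are NOT significant and this non-relativistic result is a good approximation.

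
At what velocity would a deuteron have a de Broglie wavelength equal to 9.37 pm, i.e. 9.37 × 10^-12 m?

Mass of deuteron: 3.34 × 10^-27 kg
2.12 × 10^4 m/s

From λ = h/(mv), solve for v:

v = h/(mλ)
v = (6.626 × 10^-34 J·s) / (3.34 × 10^-27 kg × 9.37 × 10^-12 m)
v = 2.12 × 10^4 m/s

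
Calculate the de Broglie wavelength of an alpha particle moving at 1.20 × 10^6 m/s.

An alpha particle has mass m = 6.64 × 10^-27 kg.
8.32 × 10^-14 m

Using the de Broglie relation λ = h/(mv):

λ = h/(mv)
λ = (6.626 × 10^-34 J·s) / (6.64 × 10^-27 kg × 1.20 × 10^6 m/s)
λ = 8.32 × 10^-14 m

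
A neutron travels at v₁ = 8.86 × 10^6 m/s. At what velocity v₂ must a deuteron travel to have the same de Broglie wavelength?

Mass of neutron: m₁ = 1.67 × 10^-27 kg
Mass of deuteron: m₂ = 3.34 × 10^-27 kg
v₂ = 4.43 × 10^6 m/s

For equal de Broglie wavelengths: λ₁ = λ₂

h/(m₁v₁) = h/(m₂v₂)
m₁v₁ = m₂v₂
v₂ = v₁ · (m₁/m₂)

v₂ = 8.86 × 10^6 m/s × (1.67 × 10^-27 kg / 3.34 × 10^-27 kg)
v₂ = 4.43 × 10^6 m/s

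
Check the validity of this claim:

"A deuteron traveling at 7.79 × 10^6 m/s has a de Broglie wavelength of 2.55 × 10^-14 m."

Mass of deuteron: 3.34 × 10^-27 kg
True

The claim is correct.

Using λ = h/(mv):
λ = (6.626 × 10^-34 J·s) / (3.34 × 10^-27 kg × 7.79 × 10^6 m/s)
λ = 2.55 × 10^-14 m

This matches the claimed value.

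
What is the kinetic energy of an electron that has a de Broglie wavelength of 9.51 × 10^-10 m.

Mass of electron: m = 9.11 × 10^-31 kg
2.66 × 10^-19 J (or 1.66 eV)

From λ = h/√(2mKE), we solve for KE:

λ² = h²/(2mKE)
KE = h²/(2mλ²)
KE = (6.626 × 10^-34 J·s)² / (2 × 9.11 × 10^-31 kg × (9.51 × 10^-10 m)²)
KE = 2.66 × 10^-19 J
KE = 1.66 eV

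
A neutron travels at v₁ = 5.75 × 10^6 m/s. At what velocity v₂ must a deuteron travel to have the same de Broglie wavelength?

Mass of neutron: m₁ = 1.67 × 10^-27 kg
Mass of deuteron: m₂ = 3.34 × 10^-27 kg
v₂ = 2.88 × 10^6 m/s

For equal de Broglie wavelengths: λ₁ = λ₂

h/(m₁v₁) = h/(m₂v₂)
m₁v₁ = m₂v₂
v₂ = v₁ · (m₁/m₂)

v₂ = 5.75 × 10^6 m/s × (1.67 × 10^-27 kg / 3.34 × 10^-27 kg)
v₂ = 2.88 × 10^6 m/s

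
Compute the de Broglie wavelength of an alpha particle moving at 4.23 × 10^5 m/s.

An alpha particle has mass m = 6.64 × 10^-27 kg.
2.36 × 10^-13 m

Using the de Broglie relation λ = h/(mv):

λ = h/(mv)
λ = (6.626 × 10^-34 J·s) / (6.64 × 10^-27 kg × 4.23 × 10^5 m/s)
λ = 2.36 × 10^-13 m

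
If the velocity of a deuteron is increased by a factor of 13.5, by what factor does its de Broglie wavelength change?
The wavelength decreases by a factor of 13.5.

From λ = h/(mv), the wavelength is inversely proportional to velocity:

λ ∝ 1/v

If v → 13.5v, then λ → λ/13.5

When velocity is increased by a factor of 13.5, the wavelength decreases by a factor of 13.5.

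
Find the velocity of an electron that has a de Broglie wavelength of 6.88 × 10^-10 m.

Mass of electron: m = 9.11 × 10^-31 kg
1.06 × 10^6 m/s

From the de Broglie relation λ = h/(mv), we solve for v:

v = h/(mλ)
v = (6.626 × 10^-34 J·s) / (9.11 × 10^-31 kg × 6.88 × 10^-10 m)
v = 1.06 × 10^6 m/s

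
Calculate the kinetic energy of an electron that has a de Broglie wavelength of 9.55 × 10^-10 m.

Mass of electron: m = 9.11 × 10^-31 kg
2.64 × 10^-19 J (or 1.65 eV)

From λ = h/√(2mKE), we solve for KE:

λ² = h²/(2mKE)
KE = h²/(2mλ²)
KE = (6.626 × 10^-34 J·s)² / (2 × 9.11 × 10^-31 kg × (9.55 × 10^-10 m)²)
KE = 2.64 × 10^-19 J
KE = 1.65 eV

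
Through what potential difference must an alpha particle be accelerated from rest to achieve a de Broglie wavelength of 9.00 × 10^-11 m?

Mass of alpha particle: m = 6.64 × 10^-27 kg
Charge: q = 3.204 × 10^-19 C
1.27 × 10^-2 V

From λ = h/√(2mqV), we solve for V:

λ² = h²/(2mqV)
V = h²/(2mqλ²)
V = (6.626 × 10^-34 J·s)² / (2 × 6.64 × 10^-27 kg × 3.204 × 10^-19 C × (9.00 × 10^-11 m)²)
V = 1.27 × 10^-2 V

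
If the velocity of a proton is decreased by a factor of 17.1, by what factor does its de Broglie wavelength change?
The wavelength increases by a factor of 17.1.

From λ = h/(mv), the wavelength is inversely proportional to velocity:

λ ∝ 1/v

If v → v/17.1, then λ → 17.1λ

When velocity is decreased by a factor of 17.1, the wavelength increases by a factor of 17.1.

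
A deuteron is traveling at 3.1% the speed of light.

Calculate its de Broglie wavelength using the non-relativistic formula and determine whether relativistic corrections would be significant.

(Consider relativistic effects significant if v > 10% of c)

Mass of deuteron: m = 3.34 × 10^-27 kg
No, relativistic corrections are not needed.

Using the non-relativistic de Broglie formula λ = h/(mv):

v = 3.1% × c = 9.294 × 10^6 m/s

λ = h/(mv)
λ = (6.626 × 10^-34 J·s) / (3.34 × 10^-27 kg × 9.294 × 10^6 m/s)
λ = 2.13 × 10^-14 m

Since v = 3.1% of c < 10% of c, relativistic corrections are NOT significant and this non-relativistic result is a good approximation.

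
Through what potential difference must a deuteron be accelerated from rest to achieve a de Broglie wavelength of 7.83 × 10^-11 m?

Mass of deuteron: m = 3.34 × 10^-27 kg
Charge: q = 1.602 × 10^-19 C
6.69 × 10^-2 V

From λ = h/√(2mqV), we solve for V:

λ² = h²/(2mqV)
V = h²/(2mqλ²)
V = (6.626 × 10^-34 J·s)² / (2 × 3.34 × 10^-27 kg × 1.602 × 10^-19 C × (7.83 × 10^-11 m)²)
V = 6.69 × 10^-2 V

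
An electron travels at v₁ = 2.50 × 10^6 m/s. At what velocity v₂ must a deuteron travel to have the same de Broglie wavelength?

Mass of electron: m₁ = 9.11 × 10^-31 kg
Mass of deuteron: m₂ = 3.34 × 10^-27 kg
v₂ = 6.82 × 10^2 m/s

For equal de Broglie wavelengths: λ₁ = λ₂

h/(m₁v₁) = h/(m₂v₂)
m₁v₁ = m₂v₂
v₂ = v₁ · (m₁/m₂)

v₂ = 2.50 × 10^6 m/s × (9.11 × 10^-31 kg / 3.34 × 10^-27 kg)
v₂ = 6.82 × 10^2 m/s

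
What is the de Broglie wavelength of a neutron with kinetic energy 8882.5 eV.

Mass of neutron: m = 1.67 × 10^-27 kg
3.04 × 10^-13 m

Using λ = h/√(2mKE):

First convert KE to Joules: KE = 8882.5 eV = 1.423 × 10^-15 J

λ = h/√(2mKE)
λ = (6.626 × 10^-34 J·s) / √(2 × 1.67 × 10^-27 kg × 1.423 × 10^-15 J)
λ = 3.04 × 10^-13 m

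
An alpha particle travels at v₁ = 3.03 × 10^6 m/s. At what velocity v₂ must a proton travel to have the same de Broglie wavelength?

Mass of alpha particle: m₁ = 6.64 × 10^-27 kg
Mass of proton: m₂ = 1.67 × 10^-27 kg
v₂ = 1.20 × 10^7 m/s

For equal de Broglie wavelengths: λ₁ = λ₂

h/(m₁v₁) = h/(m₂v₂)
m₁v₁ = m₂v₂
v₂ = v₁ · (m₁/m₂)

v₂ = 3.03 × 10^6 m/s × (6.64 × 10^-27 kg / 1.67 × 10^-27 kg)
v₂ = 1.20 × 10^7 m/s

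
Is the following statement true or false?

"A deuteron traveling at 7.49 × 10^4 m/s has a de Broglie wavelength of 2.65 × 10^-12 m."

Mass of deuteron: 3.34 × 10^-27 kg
True

The claim is correct.

Using λ = h/(mv):
λ = (6.626 × 10^-34 J·s) / (3.34 × 10^-27 kg × 7.49 × 10^4 m/s)
λ = 2.65 × 10^-12 m

This matches the claimed value.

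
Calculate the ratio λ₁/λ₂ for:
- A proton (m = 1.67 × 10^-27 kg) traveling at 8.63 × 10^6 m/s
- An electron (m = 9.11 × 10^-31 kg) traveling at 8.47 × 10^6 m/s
λ₁/λ₂ = 5.35 × 10^-4

Using λ = h/(mv):

λ₁ = h/(m₁v₁) = 4.60 × 10^-14 m
λ₂ = h/(m₂v₂) = 8.59 × 10^-11 m

Ratio λ₁/λ₂ = (m₂v₂)/(m₁v₁)
         = (9.11 × 10^-31 kg × 8.47 × 10^6 m/s) / (1.67 × 10^-27 kg × 8.63 × 10^6 m/s)
         = 5.35 × 10^-4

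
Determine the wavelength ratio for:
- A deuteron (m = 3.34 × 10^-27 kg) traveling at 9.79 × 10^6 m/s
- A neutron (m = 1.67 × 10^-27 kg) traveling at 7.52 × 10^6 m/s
λ₁/λ₂ = 0.384

Using λ = h/(mv):

λ₁ = h/(m₁v₁) = 2.03 × 10^-14 m
λ₂ = h/(m₂v₂) = 5.28 × 10^-14 m

Ratio λ₁/λ₂ = (m₂v₂)/(m₁v₁)
         = (1.67 × 10^-27 kg × 7.52 × 10^6 m/s) / (3.34 × 10^-27 kg × 9.79 × 10^6 m/s)
         = 0.384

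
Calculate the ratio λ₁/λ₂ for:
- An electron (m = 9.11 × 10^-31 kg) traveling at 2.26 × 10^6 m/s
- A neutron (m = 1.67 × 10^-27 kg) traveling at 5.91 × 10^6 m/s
λ₁/λ₂ = 4.79 × 10^3

Using λ = h/(mv):

λ₁ = h/(m₁v₁) = 3.22 × 10^-10 m
λ₂ = h/(m₂v₂) = 6.71 × 10^-14 m

Ratio λ₁/λ₂ = (m₂v₂)/(m₁v₁)
         = (1.67 × 10^-27 kg × 5.91 × 10^6 m/s) / (9.11 × 10^-31 kg × 2.26 × 10^6 m/s)
         = 4.79 × 10^3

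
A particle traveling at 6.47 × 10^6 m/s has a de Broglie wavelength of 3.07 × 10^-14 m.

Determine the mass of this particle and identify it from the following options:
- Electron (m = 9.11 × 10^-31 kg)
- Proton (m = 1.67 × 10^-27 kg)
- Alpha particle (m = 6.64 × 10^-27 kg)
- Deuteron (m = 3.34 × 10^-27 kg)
The particle is a deuteron.

From λ = h/(mv), solve for mass:

m = h/(λv)
m = (6.626 × 10^-34 J·s) / (3.07 × 10^-14 m × 6.47 × 10^6 m/s)
m = 3.34 × 10^-27 kg

Comparing with the listed masses, this is closest to a deuteron.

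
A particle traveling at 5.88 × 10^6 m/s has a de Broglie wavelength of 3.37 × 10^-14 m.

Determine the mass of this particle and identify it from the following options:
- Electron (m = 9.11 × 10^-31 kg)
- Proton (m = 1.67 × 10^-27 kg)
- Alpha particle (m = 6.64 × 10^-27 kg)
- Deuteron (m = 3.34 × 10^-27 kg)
The particle is a deuteron.

From λ = h/(mv), solve for mass:

m = h/(λv)
m = (6.626 × 10^-34 J·s) / (3.37 × 10^-14 m × 5.88 × 10^6 m/s)
m = 3.34 × 10^-27 kg

Comparing with the listed masses, this is closest to a deuteron.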